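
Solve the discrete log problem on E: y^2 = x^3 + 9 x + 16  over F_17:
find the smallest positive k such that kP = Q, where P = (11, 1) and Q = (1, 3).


Enumerate multiples of P until we hit Q = (1, 3):
  1P = (11, 1)
  2P = (13, 1)
  3P = (10, 16)
  4P = (0, 4)
  5P = (2, 12)
  6P = (12, 4)
  7P = (3, 6)
  8P = (1, 14)
  9P = (14, 8)
  10P = (5, 13)
  11P = (5, 4)
  12P = (14, 9)
  13P = (1, 3)
Match found at i = 13.

k = 13


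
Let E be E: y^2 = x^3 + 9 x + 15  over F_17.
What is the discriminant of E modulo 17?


4 a^3 + 27 b^2 = 4*9^3 + 27*15^2 = 2916 + 6075 = 8991
Delta = -16 * (8991) = -143856
Delta mod 17 = 15

Delta = 15 (mod 17)


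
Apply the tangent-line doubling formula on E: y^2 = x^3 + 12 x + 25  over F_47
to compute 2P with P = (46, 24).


Doubling: s = (3 x1^2 + a) / (2 y1)
s = (3*46^2 + 12) / (2*24) mod 47 = 15
x3 = s^2 - 2 x1 mod 47 = 15^2 - 2*46 = 39
y3 = s (x1 - x3) - y1 mod 47 = 15 * (46 - 39) - 24 = 34

2P = (39, 34)


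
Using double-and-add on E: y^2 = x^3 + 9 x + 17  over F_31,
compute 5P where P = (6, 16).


k = 5 = 101_2 (binary, LSB first: 101)
Double-and-add from P = (6, 16):
  bit 0 = 1: acc = O + (6, 16) = (6, 16)
  bit 1 = 0: acc unchanged = (6, 16)
  bit 2 = 1: acc = (6, 16) + (6, 16) = (6, 15)

5P = (6, 15)


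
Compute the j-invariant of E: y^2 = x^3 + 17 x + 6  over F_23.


Delta = -16(4 a^3 + 27 b^2) mod 23 = 20
-1728 * (4 a)^3 = -1728 * (4*17)^3 mod 23 = 3
j = 3 * 20^(-1) mod 23 = 22

j = 22 (mod 23)


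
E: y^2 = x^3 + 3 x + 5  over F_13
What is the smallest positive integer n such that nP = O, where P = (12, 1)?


Compute successive multiples of P until we hit O:
  1P = (12, 1)
  2P = (11, 2)
  3P = (4, 4)
  4P = (1, 3)
  5P = (1, 10)
  6P = (4, 9)
  7P = (11, 11)
  8P = (12, 12)
  ... (continuing to 9P)
  9P = O

ord(P) = 9


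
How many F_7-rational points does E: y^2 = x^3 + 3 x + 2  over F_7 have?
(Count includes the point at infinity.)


For each x in F_7, count y with y^2 = x^3 + 3 x + 2 mod 7:
  x = 0: RHS = 2, y in [3, 4]  -> 2 point(s)
  x = 2: RHS = 2, y in [3, 4]  -> 2 point(s)
  x = 4: RHS = 1, y in [1, 6]  -> 2 point(s)
  x = 5: RHS = 2, y in [3, 4]  -> 2 point(s)
Affine points: 8. Add the point at infinity: total = 9.

#E(F_7) = 9


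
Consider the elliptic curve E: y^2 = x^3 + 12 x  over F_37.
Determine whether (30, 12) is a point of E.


Check whether y^2 = x^3 + 12 x + 0 (mod 37) for (x, y) = (30, 12).
LHS: y^2 = 12^2 mod 37 = 33
RHS: x^3 + 12 x + 0 = 30^3 + 12*30 + 0 mod 37 = 17
LHS != RHS

No, not on the curve


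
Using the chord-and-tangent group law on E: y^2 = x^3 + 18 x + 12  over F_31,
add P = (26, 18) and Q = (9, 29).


P != Q, so use the chord formula.
s = (y2 - y1) / (x2 - x1) = (11) / (14) mod 31 = 3
x3 = s^2 - x1 - x2 mod 31 = 3^2 - 26 - 9 = 5
y3 = s (x1 - x3) - y1 mod 31 = 3 * (26 - 5) - 18 = 14

P + Q = (5, 14)


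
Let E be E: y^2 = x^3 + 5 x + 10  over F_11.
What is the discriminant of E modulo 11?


4 a^3 + 27 b^2 = 4*5^3 + 27*10^2 = 500 + 2700 = 3200
Delta = -16 * (3200) = -51200
Delta mod 11 = 5

Delta = 5 (mod 11)


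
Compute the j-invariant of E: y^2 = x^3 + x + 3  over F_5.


Delta = -16(4 a^3 + 27 b^2) mod 5 = 3
-1728 * (4 a)^3 = -1728 * (4*1)^3 mod 5 = 3
j = 3 * 3^(-1) mod 5 = 1

j = 1 (mod 5)


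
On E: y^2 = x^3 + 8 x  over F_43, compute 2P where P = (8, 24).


Doubling: s = (3 x1^2 + a) / (2 y1)
s = (3*8^2 + 8) / (2*24) mod 43 = 40
x3 = s^2 - 2 x1 mod 43 = 40^2 - 2*8 = 36
y3 = s (x1 - x3) - y1 mod 43 = 40 * (8 - 36) - 24 = 17

2P = (36, 17)


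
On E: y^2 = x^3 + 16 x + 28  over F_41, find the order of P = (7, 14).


Compute successive multiples of P until we hit O:
  1P = (7, 14)
  2P = (19, 4)
  3P = (10, 9)
  4P = (4, 22)
  5P = (28, 1)
  6P = (26, 29)
  7P = (26, 12)
  8P = (28, 40)
  ... (continuing to 13P)
  13P = O

ord(P) = 13


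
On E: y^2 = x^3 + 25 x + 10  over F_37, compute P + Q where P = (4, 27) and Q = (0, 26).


P != Q, so use the chord formula.
s = (y2 - y1) / (x2 - x1) = (36) / (33) mod 37 = 28
x3 = s^2 - x1 - x2 mod 37 = 28^2 - 4 - 0 = 3
y3 = s (x1 - x3) - y1 mod 37 = 28 * (4 - 3) - 27 = 1

P + Q = (3, 1)


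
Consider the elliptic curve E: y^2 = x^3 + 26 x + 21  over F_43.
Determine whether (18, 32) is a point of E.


Check whether y^2 = x^3 + 26 x + 21 (mod 43) for (x, y) = (18, 32).
LHS: y^2 = 32^2 mod 43 = 35
RHS: x^3 + 26 x + 21 = 18^3 + 26*18 + 21 mod 43 = 0
LHS != RHS

No, not on the curve


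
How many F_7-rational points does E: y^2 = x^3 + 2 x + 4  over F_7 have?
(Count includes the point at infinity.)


For each x in F_7, count y with y^2 = x^3 + 2 x + 4 mod 7:
  x = 0: RHS = 4, y in [2, 5]  -> 2 point(s)
  x = 1: RHS = 0, y in [0]  -> 1 point(s)
  x = 2: RHS = 2, y in [3, 4]  -> 2 point(s)
  x = 3: RHS = 2, y in [3, 4]  -> 2 point(s)
  x = 6: RHS = 1, y in [1, 6]  -> 2 point(s)
Affine points: 9. Add the point at infinity: total = 10.

#E(F_7) = 10


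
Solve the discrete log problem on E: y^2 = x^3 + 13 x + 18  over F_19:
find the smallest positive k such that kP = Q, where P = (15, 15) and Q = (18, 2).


Enumerate multiples of P until we hit Q = (18, 2):
  1P = (15, 15)
  2P = (13, 3)
  3P = (8, 8)
  4P = (16, 3)
  5P = (18, 2)
Match found at i = 5.

k = 5


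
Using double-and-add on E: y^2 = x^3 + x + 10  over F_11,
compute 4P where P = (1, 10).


k = 4 = 100_2 (binary, LSB first: 001)
Double-and-add from P = (1, 10):
  bit 0 = 0: acc unchanged = O
  bit 1 = 0: acc unchanged = O
  bit 2 = 1: acc = O + (1, 1) = (1, 1)

4P = (1, 1)


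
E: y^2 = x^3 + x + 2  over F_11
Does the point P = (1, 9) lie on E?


Check whether y^2 = x^3 + 1 x + 2 (mod 11) for (x, y) = (1, 9).
LHS: y^2 = 9^2 mod 11 = 4
RHS: x^3 + 1 x + 2 = 1^3 + 1*1 + 2 mod 11 = 4
LHS = RHS

Yes, on the curve


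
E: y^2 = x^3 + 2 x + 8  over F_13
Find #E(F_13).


For each x in F_13, count y with y^2 = x^3 + 2 x + 8 mod 13:
  x = 5: RHS = 0, y in [0]  -> 1 point(s)
  x = 7: RHS = 1, y in [1, 12]  -> 2 point(s)
  x = 8: RHS = 3, y in [4, 9]  -> 2 point(s)
  x = 9: RHS = 1, y in [1, 12]  -> 2 point(s)
  x = 10: RHS = 1, y in [1, 12]  -> 2 point(s)
  x = 11: RHS = 9, y in [3, 10]  -> 2 point(s)
Affine points: 11. Add the point at infinity: total = 12.

#E(F_13) = 12


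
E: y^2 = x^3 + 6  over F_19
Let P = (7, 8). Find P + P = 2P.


Doubling: s = (3 x1^2 + a) / (2 y1)
s = (3*7^2 + 0) / (2*8) mod 19 = 8
x3 = s^2 - 2 x1 mod 19 = 8^2 - 2*7 = 12
y3 = s (x1 - x3) - y1 mod 19 = 8 * (7 - 12) - 8 = 9

2P = (12, 9)


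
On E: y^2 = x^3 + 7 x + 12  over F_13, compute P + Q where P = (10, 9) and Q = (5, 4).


P != Q, so use the chord formula.
s = (y2 - y1) / (x2 - x1) = (8) / (8) mod 13 = 1
x3 = s^2 - x1 - x2 mod 13 = 1^2 - 10 - 5 = 12
y3 = s (x1 - x3) - y1 mod 13 = 1 * (10 - 12) - 9 = 2

P + Q = (12, 2)


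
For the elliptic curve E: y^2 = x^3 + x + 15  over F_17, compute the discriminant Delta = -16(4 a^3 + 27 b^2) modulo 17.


4 a^3 + 27 b^2 = 4*1^3 + 27*15^2 = 4 + 6075 = 6079
Delta = -16 * (6079) = -97264
Delta mod 17 = 10

Delta = 10 (mod 17)


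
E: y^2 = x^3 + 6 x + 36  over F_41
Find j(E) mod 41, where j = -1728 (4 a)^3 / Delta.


Delta = -16(4 a^3 + 27 b^2) mod 41 = 17
-1728 * (4 a)^3 = -1728 * (4*6)^3 mod 41 = 40
j = 40 * 17^(-1) mod 41 = 12

j = 12 (mod 41)


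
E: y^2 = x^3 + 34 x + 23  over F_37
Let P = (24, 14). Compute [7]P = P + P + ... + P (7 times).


k = 7 = 111_2 (binary, LSB first: 111)
Double-and-add from P = (24, 14):
  bit 0 = 1: acc = O + (24, 14) = (24, 14)
  bit 1 = 1: acc = (24, 14) + (17, 1) = (7, 7)
  bit 2 = 1: acc = (7, 7) + (36, 5) = (1, 13)

7P = (1, 13)


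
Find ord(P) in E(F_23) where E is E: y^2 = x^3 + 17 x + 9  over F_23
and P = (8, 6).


Compute successive multiples of P until we hit O:
  1P = (8, 6)
  2P = (0, 3)
  3P = (4, 7)
  4P = (1, 21)
  5P = (20, 0)
  6P = (1, 2)
  7P = (4, 16)
  8P = (0, 20)
  ... (continuing to 10P)
  10P = O

ord(P) = 10


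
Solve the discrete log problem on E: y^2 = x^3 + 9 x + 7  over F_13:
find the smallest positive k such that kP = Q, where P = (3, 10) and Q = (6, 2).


Enumerate multiples of P until we hit Q = (6, 2):
  1P = (3, 10)
  2P = (4, 9)
  3P = (7, 7)
  4P = (6, 2)
Match found at i = 4.

k = 4


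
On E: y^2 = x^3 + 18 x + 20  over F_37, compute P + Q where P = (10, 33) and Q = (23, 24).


P != Q, so use the chord formula.
s = (y2 - y1) / (x2 - x1) = (28) / (13) mod 37 = 5
x3 = s^2 - x1 - x2 mod 37 = 5^2 - 10 - 23 = 29
y3 = s (x1 - x3) - y1 mod 37 = 5 * (10 - 29) - 33 = 20

P + Q = (29, 20)


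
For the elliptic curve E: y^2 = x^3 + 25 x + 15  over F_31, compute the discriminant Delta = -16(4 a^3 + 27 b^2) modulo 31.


4 a^3 + 27 b^2 = 4*25^3 + 27*15^2 = 62500 + 6075 = 68575
Delta = -16 * (68575) = -1097200
Delta mod 31 = 14

Delta = 14 (mod 31)


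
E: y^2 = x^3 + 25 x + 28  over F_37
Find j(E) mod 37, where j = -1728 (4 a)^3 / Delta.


Delta = -16(4 a^3 + 27 b^2) mod 37 = 9
-1728 * (4 a)^3 = -1728 * (4*25)^3 mod 37 = 11
j = 11 * 9^(-1) mod 37 = 30

j = 30 (mod 37)


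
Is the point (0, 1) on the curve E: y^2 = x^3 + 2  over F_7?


Check whether y^2 = x^3 + 0 x + 2 (mod 7) for (x, y) = (0, 1).
LHS: y^2 = 1^2 mod 7 = 1
RHS: x^3 + 0 x + 2 = 0^3 + 0*0 + 2 mod 7 = 2
LHS != RHS

No, not on the curve


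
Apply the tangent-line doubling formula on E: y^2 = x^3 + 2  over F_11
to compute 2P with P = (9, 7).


Doubling: s = (3 x1^2 + a) / (2 y1)
s = (3*9^2 + 0) / (2*7) mod 11 = 4
x3 = s^2 - 2 x1 mod 11 = 4^2 - 2*9 = 9
y3 = s (x1 - x3) - y1 mod 11 = 4 * (9 - 9) - 7 = 4

2P = (9, 4)


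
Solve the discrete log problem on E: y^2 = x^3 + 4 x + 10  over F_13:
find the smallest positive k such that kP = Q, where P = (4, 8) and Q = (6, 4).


Enumerate multiples of P until we hit Q = (6, 4):
  1P = (4, 8)
  2P = (5, 5)
  3P = (0, 6)
  4P = (6, 4)
Match found at i = 4.

k = 4


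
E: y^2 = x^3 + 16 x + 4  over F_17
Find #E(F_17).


For each x in F_17, count y with y^2 = x^3 + 16 x + 4 mod 17:
  x = 0: RHS = 4, y in [2, 15]  -> 2 point(s)
  x = 1: RHS = 4, y in [2, 15]  -> 2 point(s)
  x = 4: RHS = 13, y in [8, 9]  -> 2 point(s)
  x = 7: RHS = 0, y in [0]  -> 1 point(s)
  x = 8: RHS = 15, y in [7, 10]  -> 2 point(s)
  x = 10: RHS = 8, y in [5, 12]  -> 2 point(s)
  x = 11: RHS = 15, y in [7, 10]  -> 2 point(s)
  x = 15: RHS = 15, y in [7, 10]  -> 2 point(s)
  x = 16: RHS = 4, y in [2, 15]  -> 2 point(s)
Affine points: 17. Add the point at infinity: total = 18.

#E(F_17) = 18


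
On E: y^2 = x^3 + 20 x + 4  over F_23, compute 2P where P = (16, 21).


k = 2 = 10_2 (binary, LSB first: 01)
Double-and-add from P = (16, 21):
  bit 0 = 0: acc unchanged = O
  bit 1 = 1: acc = O + (22, 11) = (22, 11)

2P = (22, 11)


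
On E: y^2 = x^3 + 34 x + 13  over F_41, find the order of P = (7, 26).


Compute successive multiples of P until we hit O:
  1P = (7, 26)
  2P = (26, 8)
  3P = (29, 38)
  4P = (28, 11)
  5P = (4, 7)
  6P = (20, 1)
  7P = (16, 26)
  8P = (18, 15)
  ... (continuing to 42P)
  42P = O

ord(P) = 42


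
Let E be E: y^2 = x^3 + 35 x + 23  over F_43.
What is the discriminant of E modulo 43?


4 a^3 + 27 b^2 = 4*35^3 + 27*23^2 = 171500 + 14283 = 185783
Delta = -16 * (185783) = -2972528
Delta mod 43 = 19

Delta = 19 (mod 43)


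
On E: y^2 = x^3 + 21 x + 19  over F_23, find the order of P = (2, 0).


Compute successive multiples of P until we hit O:
  1P = (2, 0)
  2P = O

ord(P) = 2


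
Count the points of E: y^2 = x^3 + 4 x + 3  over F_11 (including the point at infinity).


For each x in F_11, count y with y^2 = x^3 + 4 x + 3 mod 11:
  x = 0: RHS = 3, y in [5, 6]  -> 2 point(s)
  x = 3: RHS = 9, y in [3, 8]  -> 2 point(s)
  x = 5: RHS = 5, y in [4, 7]  -> 2 point(s)
  x = 6: RHS = 1, y in [1, 10]  -> 2 point(s)
  x = 7: RHS = 0, y in [0]  -> 1 point(s)
  x = 9: RHS = 9, y in [3, 8]  -> 2 point(s)
  x = 10: RHS = 9, y in [3, 8]  -> 2 point(s)
Affine points: 13. Add the point at infinity: total = 14.

#E(F_11) = 14


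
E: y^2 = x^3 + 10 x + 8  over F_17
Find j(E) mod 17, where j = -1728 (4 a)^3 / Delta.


Delta = -16(4 a^3 + 27 b^2) mod 17 = 16
-1728 * (4 a)^3 = -1728 * (4*10)^3 mod 17 = 4
j = 4 * 16^(-1) mod 17 = 13

j = 13 (mod 17)


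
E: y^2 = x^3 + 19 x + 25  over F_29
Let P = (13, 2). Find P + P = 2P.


Doubling: s = (3 x1^2 + a) / (2 y1)
s = (3*13^2 + 19) / (2*2) mod 29 = 1
x3 = s^2 - 2 x1 mod 29 = 1^2 - 2*13 = 4
y3 = s (x1 - x3) - y1 mod 29 = 1 * (13 - 4) - 2 = 7

2P = (4, 7)


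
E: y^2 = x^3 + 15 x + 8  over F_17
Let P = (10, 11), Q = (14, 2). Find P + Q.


P != Q, so use the chord formula.
s = (y2 - y1) / (x2 - x1) = (8) / (4) mod 17 = 2
x3 = s^2 - x1 - x2 mod 17 = 2^2 - 10 - 14 = 14
y3 = s (x1 - x3) - y1 mod 17 = 2 * (10 - 14) - 11 = 15

P + Q = (14, 15)


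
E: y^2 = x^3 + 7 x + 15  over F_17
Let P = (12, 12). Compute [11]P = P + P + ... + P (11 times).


k = 11 = 1011_2 (binary, LSB first: 1101)
Double-and-add from P = (12, 12):
  bit 0 = 1: acc = O + (12, 12) = (12, 12)
  bit 1 = 1: acc = (12, 12) + (14, 1) = (0, 7)
  bit 2 = 0: acc unchanged = (0, 7)
  bit 3 = 1: acc = (0, 7) + (9, 12) = (6, 1)

11P = (6, 1)


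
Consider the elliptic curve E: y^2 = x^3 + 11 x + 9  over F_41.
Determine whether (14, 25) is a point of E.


Check whether y^2 = x^3 + 11 x + 9 (mod 41) for (x, y) = (14, 25).
LHS: y^2 = 25^2 mod 41 = 10
RHS: x^3 + 11 x + 9 = 14^3 + 11*14 + 9 mod 41 = 37
LHS != RHS

No, not on the curve


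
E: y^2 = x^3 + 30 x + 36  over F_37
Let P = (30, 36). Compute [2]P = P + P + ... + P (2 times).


k = 2 = 10_2 (binary, LSB first: 01)
Double-and-add from P = (30, 36):
  bit 0 = 0: acc unchanged = O
  bit 1 = 1: acc = O + (30, 1) = (30, 1)

2P = (30, 1)


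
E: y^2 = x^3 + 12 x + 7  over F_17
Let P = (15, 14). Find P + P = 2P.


Doubling: s = (3 x1^2 + a) / (2 y1)
s = (3*15^2 + 12) / (2*14) mod 17 = 13
x3 = s^2 - 2 x1 mod 17 = 13^2 - 2*15 = 3
y3 = s (x1 - x3) - y1 mod 17 = 13 * (15 - 3) - 14 = 6

2P = (3, 6)


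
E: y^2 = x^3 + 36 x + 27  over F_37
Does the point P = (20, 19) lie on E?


Check whether y^2 = x^3 + 36 x + 27 (mod 37) for (x, y) = (20, 19).
LHS: y^2 = 19^2 mod 37 = 28
RHS: x^3 + 36 x + 27 = 20^3 + 36*20 + 27 mod 37 = 15
LHS != RHS

No, not on the curve


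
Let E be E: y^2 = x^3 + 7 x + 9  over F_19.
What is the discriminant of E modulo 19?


4 a^3 + 27 b^2 = 4*7^3 + 27*9^2 = 1372 + 2187 = 3559
Delta = -16 * (3559) = -56944
Delta mod 19 = 18

Delta = 18 (mod 19)


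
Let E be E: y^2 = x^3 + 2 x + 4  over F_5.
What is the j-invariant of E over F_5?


Delta = -16(4 a^3 + 27 b^2) mod 5 = 1
-1728 * (4 a)^3 = -1728 * (4*2)^3 mod 5 = 4
j = 4 * 1^(-1) mod 5 = 4

j = 4 (mod 5)


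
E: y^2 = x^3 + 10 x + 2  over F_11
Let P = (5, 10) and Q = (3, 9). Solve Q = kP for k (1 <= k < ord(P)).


Enumerate multiples of P until we hit Q = (3, 9):
  1P = (5, 10)
  2P = (6, 5)
  3P = (3, 2)
  4P = (8, 0)
  5P = (3, 9)
Match found at i = 5.

k = 5


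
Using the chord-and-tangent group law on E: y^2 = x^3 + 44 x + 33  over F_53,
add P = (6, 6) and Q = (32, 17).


P != Q, so use the chord formula.
s = (y2 - y1) / (x2 - x1) = (11) / (26) mod 53 = 31
x3 = s^2 - x1 - x2 mod 53 = 31^2 - 6 - 32 = 22
y3 = s (x1 - x3) - y1 mod 53 = 31 * (6 - 22) - 6 = 28

P + Q = (22, 28)


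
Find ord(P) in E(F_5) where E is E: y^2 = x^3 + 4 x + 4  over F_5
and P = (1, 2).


Compute successive multiples of P until we hit O:
  1P = (1, 2)
  2P = (2, 0)
  3P = (1, 3)
  4P = O

ord(P) = 4


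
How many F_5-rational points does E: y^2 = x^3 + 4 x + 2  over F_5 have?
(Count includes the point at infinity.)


For each x in F_5, count y with y^2 = x^3 + 4 x + 2 mod 5:
  x = 3: RHS = 1, y in [1, 4]  -> 2 point(s)
Affine points: 2. Add the point at infinity: total = 3.

#E(F_5) = 3


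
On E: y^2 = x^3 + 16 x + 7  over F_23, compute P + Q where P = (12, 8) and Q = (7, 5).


P != Q, so use the chord formula.
s = (y2 - y1) / (x2 - x1) = (20) / (18) mod 23 = 19
x3 = s^2 - x1 - x2 mod 23 = 19^2 - 12 - 7 = 20
y3 = s (x1 - x3) - y1 mod 23 = 19 * (12 - 20) - 8 = 1

P + Q = (20, 1)


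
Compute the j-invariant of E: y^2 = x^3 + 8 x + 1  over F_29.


Delta = -16(4 a^3 + 27 b^2) mod 29 = 5
-1728 * (4 a)^3 = -1728 * (4*8)^3 mod 29 = 5
j = 5 * 5^(-1) mod 29 = 1

j = 1 (mod 29)


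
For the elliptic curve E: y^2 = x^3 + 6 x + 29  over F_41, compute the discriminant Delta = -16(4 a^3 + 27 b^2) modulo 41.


4 a^3 + 27 b^2 = 4*6^3 + 27*29^2 = 864 + 22707 = 23571
Delta = -16 * (23571) = -377136
Delta mod 41 = 23

Delta = 23 (mod 41)


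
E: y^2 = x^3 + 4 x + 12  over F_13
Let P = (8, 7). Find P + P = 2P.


Doubling: s = (3 x1^2 + a) / (2 y1)
s = (3*8^2 + 4) / (2*7) mod 13 = 1
x3 = s^2 - 2 x1 mod 13 = 1^2 - 2*8 = 11
y3 = s (x1 - x3) - y1 mod 13 = 1 * (8 - 11) - 7 = 3

2P = (11, 3)


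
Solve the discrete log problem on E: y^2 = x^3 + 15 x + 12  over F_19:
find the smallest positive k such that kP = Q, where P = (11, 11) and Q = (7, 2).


Enumerate multiples of P until we hit Q = (7, 2):
  1P = (11, 11)
  2P = (8, 6)
  3P = (7, 2)
Match found at i = 3.

k = 3


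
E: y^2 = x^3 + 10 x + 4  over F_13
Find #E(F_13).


For each x in F_13, count y with y^2 = x^3 + 10 x + 4 mod 13:
  x = 0: RHS = 4, y in [2, 11]  -> 2 point(s)
  x = 3: RHS = 9, y in [3, 10]  -> 2 point(s)
  x = 4: RHS = 4, y in [2, 11]  -> 2 point(s)
  x = 5: RHS = 10, y in [6, 7]  -> 2 point(s)
  x = 7: RHS = 1, y in [1, 12]  -> 2 point(s)
  x = 9: RHS = 4, y in [2, 11]  -> 2 point(s)
  x = 10: RHS = 12, y in [5, 8]  -> 2 point(s)
Affine points: 14. Add the point at infinity: total = 15.

#E(F_13) = 15


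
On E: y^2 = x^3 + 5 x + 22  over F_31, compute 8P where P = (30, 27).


k = 8 = 1000_2 (binary, LSB first: 0001)
Double-and-add from P = (30, 27):
  bit 0 = 0: acc unchanged = O
  bit 1 = 0: acc unchanged = O
  bit 2 = 0: acc unchanged = O
  bit 3 = 1: acc = O + (24, 27) = (24, 27)

8P = (24, 27)


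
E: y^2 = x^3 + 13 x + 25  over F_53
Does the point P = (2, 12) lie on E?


Check whether y^2 = x^3 + 13 x + 25 (mod 53) for (x, y) = (2, 12).
LHS: y^2 = 12^2 mod 53 = 38
RHS: x^3 + 13 x + 25 = 2^3 + 13*2 + 25 mod 53 = 6
LHS != RHS

No, not on the curve


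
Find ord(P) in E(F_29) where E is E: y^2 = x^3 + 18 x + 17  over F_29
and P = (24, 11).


Compute successive multiples of P until we hit O:
  1P = (24, 11)
  2P = (6, 15)
  3P = (8, 8)
  4P = (1, 6)
  5P = (20, 5)
  6P = (9, 26)
  7P = (26, 20)
  8P = (21, 17)
  ... (continuing to 28P)
  28P = O

ord(P) = 28


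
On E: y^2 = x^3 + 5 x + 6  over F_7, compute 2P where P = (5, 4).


Doubling: s = (3 x1^2 + a) / (2 y1)
s = (3*5^2 + 5) / (2*4) mod 7 = 3
x3 = s^2 - 2 x1 mod 7 = 3^2 - 2*5 = 6
y3 = s (x1 - x3) - y1 mod 7 = 3 * (5 - 6) - 4 = 0

2P = (6, 0)


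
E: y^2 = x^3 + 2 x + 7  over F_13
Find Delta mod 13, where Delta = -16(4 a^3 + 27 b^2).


4 a^3 + 27 b^2 = 4*2^3 + 27*7^2 = 32 + 1323 = 1355
Delta = -16 * (1355) = -21680
Delta mod 13 = 4

Delta = 4 (mod 13)


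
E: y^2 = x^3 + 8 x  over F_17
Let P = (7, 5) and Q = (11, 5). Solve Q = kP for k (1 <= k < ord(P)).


Enumerate multiples of P until we hit Q = (11, 5):
  1P = (7, 5)
  2P = (1, 3)
  3P = (11, 5)
Match found at i = 3.

k = 3


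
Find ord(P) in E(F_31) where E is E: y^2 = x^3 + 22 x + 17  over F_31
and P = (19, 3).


Compute successive multiples of P until we hit O:
  1P = (19, 3)
  2P = (11, 3)
  3P = (1, 28)
  4P = (18, 18)
  5P = (2, 21)
  6P = (30, 5)
  7P = (22, 19)
  8P = (15, 8)
  ... (continuing to 21P)
  21P = O

ord(P) = 21


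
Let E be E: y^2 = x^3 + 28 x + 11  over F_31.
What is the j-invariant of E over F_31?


Delta = -16(4 a^3 + 27 b^2) mod 31 = 17
-1728 * (4 a)^3 = -1728 * (4*28)^3 mod 31 = 2
j = 2 * 17^(-1) mod 31 = 22

j = 22 (mod 31)


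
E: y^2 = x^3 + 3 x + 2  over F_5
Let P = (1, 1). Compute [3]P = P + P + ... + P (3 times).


k = 3 = 11_2 (binary, LSB first: 11)
Double-and-add from P = (1, 1):
  bit 0 = 1: acc = O + (1, 1) = (1, 1)
  bit 1 = 1: acc = (1, 1) + (2, 1) = (2, 4)

3P = (2, 4)


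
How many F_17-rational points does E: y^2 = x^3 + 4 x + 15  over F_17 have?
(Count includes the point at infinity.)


For each x in F_17, count y with y^2 = x^3 + 4 x + 15 mod 17:
  x = 0: RHS = 15, y in [7, 10]  -> 2 point(s)
  x = 6: RHS = 0, y in [0]  -> 1 point(s)
  x = 8: RHS = 15, y in [7, 10]  -> 2 point(s)
  x = 9: RHS = 15, y in [7, 10]  -> 2 point(s)
  x = 10: RHS = 1, y in [1, 16]  -> 2 point(s)
  x = 11: RHS = 13, y in [8, 9]  -> 2 point(s)
  x = 15: RHS = 16, y in [4, 13]  -> 2 point(s)
Affine points: 13. Add the point at infinity: total = 14.

#E(F_17) = 14


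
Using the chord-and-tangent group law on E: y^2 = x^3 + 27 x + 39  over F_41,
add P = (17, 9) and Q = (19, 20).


P != Q, so use the chord formula.
s = (y2 - y1) / (x2 - x1) = (11) / (2) mod 41 = 26
x3 = s^2 - x1 - x2 mod 41 = 26^2 - 17 - 19 = 25
y3 = s (x1 - x3) - y1 mod 41 = 26 * (17 - 25) - 9 = 29

P + Q = (25, 29)


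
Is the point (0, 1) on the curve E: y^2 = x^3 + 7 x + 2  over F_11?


Check whether y^2 = x^3 + 7 x + 2 (mod 11) for (x, y) = (0, 1).
LHS: y^2 = 1^2 mod 11 = 1
RHS: x^3 + 7 x + 2 = 0^3 + 7*0 + 2 mod 11 = 2
LHS != RHS

No, not on the curve


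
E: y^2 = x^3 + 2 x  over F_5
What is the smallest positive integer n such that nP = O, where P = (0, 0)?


Compute successive multiples of P until we hit O:
  1P = (0, 0)
  2P = O

ord(P) = 2


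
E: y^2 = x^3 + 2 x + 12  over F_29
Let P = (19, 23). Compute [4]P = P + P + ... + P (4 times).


k = 4 = 100_2 (binary, LSB first: 001)
Double-and-add from P = (19, 23):
  bit 0 = 0: acc unchanged = O
  bit 1 = 0: acc unchanged = O
  bit 2 = 1: acc = O + (23, 4) = (23, 4)

4P = (23, 4)


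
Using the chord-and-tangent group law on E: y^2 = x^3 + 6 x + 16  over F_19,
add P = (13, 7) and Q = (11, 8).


P != Q, so use the chord formula.
s = (y2 - y1) / (x2 - x1) = (1) / (17) mod 19 = 9
x3 = s^2 - x1 - x2 mod 19 = 9^2 - 13 - 11 = 0
y3 = s (x1 - x3) - y1 mod 19 = 9 * (13 - 0) - 7 = 15

P + Q = (0, 15)


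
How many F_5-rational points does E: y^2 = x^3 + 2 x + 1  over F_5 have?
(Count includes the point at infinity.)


For each x in F_5, count y with y^2 = x^3 + 2 x + 1 mod 5:
  x = 0: RHS = 1, y in [1, 4]  -> 2 point(s)
  x = 1: RHS = 4, y in [2, 3]  -> 2 point(s)
  x = 3: RHS = 4, y in [2, 3]  -> 2 point(s)
Affine points: 6. Add the point at infinity: total = 7.

#E(F_5) = 7


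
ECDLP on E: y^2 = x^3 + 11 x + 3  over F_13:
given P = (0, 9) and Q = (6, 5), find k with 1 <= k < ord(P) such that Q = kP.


Enumerate multiples of P until we hit Q = (6, 5):
  1P = (0, 9)
  2P = (9, 5)
  3P = (5, 12)
  4P = (12, 2)
  5P = (11, 5)
  6P = (6, 5)
Match found at i = 6.

k = 6


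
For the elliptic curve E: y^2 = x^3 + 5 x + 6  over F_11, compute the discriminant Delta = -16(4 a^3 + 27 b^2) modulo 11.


4 a^3 + 27 b^2 = 4*5^3 + 27*6^2 = 500 + 972 = 1472
Delta = -16 * (1472) = -23552
Delta mod 11 = 10

Delta = 10 (mod 11)


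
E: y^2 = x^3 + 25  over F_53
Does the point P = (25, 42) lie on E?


Check whether y^2 = x^3 + 0 x + 25 (mod 53) for (x, y) = (25, 42).
LHS: y^2 = 42^2 mod 53 = 15
RHS: x^3 + 0 x + 25 = 25^3 + 0*25 + 25 mod 53 = 15
LHS = RHS

Yes, on the curve


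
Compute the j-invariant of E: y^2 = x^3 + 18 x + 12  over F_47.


Delta = -16(4 a^3 + 27 b^2) mod 47 = 46
-1728 * (4 a)^3 = -1728 * (4*18)^3 mod 47 = 43
j = 43 * 46^(-1) mod 47 = 4

j = 4 (mod 47)


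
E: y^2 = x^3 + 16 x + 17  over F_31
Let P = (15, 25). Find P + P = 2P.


Doubling: s = (3 x1^2 + a) / (2 y1)
s = (3*15^2 + 16) / (2*25) mod 31 = 7
x3 = s^2 - 2 x1 mod 31 = 7^2 - 2*15 = 19
y3 = s (x1 - x3) - y1 mod 31 = 7 * (15 - 19) - 25 = 9

2P = (19, 9)


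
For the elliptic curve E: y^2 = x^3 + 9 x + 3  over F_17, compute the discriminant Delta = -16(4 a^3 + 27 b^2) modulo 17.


4 a^3 + 27 b^2 = 4*9^3 + 27*3^2 = 2916 + 243 = 3159
Delta = -16 * (3159) = -50544
Delta mod 17 = 14

Delta = 14 (mod 17)


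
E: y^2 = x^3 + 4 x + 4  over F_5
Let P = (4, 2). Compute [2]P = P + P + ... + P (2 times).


k = 2 = 10_2 (binary, LSB first: 01)
Double-and-add from P = (4, 2):
  bit 0 = 0: acc unchanged = O
  bit 1 = 1: acc = O + (1, 2) = (1, 2)

2P = (1, 2)


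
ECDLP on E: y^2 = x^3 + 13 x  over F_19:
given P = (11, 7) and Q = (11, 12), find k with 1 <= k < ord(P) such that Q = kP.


Enumerate multiples of P until we hit Q = (11, 12):
  1P = (11, 7)
  2P = (6, 16)
  3P = (6, 3)
  4P = (11, 12)
Match found at i = 4.

k = 4


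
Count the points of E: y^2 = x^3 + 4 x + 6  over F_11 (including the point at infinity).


For each x in F_11, count y with y^2 = x^3 + 4 x + 6 mod 11:
  x = 1: RHS = 0, y in [0]  -> 1 point(s)
  x = 2: RHS = 0, y in [0]  -> 1 point(s)
  x = 3: RHS = 1, y in [1, 10]  -> 2 point(s)
  x = 4: RHS = 9, y in [3, 8]  -> 2 point(s)
  x = 6: RHS = 4, y in [2, 9]  -> 2 point(s)
  x = 7: RHS = 3, y in [5, 6]  -> 2 point(s)
  x = 8: RHS = 0, y in [0]  -> 1 point(s)
  x = 9: RHS = 1, y in [1, 10]  -> 2 point(s)
  x = 10: RHS = 1, y in [1, 10]  -> 2 point(s)
Affine points: 15. Add the point at infinity: total = 16.

#E(F_11) = 16


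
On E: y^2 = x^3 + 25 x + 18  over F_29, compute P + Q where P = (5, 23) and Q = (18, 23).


P != Q, so use the chord formula.
s = (y2 - y1) / (x2 - x1) = (0) / (13) mod 29 = 0
x3 = s^2 - x1 - x2 mod 29 = 0^2 - 5 - 18 = 6
y3 = s (x1 - x3) - y1 mod 29 = 0 * (5 - 6) - 23 = 6

P + Q = (6, 6)


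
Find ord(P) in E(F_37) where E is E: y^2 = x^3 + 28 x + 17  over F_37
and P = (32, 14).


Compute successive multiples of P until we hit O:
  1P = (32, 14)
  2P = (35, 8)
  3P = (11, 18)
  4P = (1, 3)
  5P = (31, 15)
  6P = (12, 3)
  7P = (18, 27)
  8P = (36, 32)
  ... (continuing to 47P)
  47P = O

ord(P) = 47


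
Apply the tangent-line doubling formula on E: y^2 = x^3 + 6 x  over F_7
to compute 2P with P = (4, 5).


Doubling: s = (3 x1^2 + a) / (2 y1)
s = (3*4^2 + 6) / (2*5) mod 7 = 4
x3 = s^2 - 2 x1 mod 7 = 4^2 - 2*4 = 1
y3 = s (x1 - x3) - y1 mod 7 = 4 * (4 - 1) - 5 = 0

2P = (1, 0)


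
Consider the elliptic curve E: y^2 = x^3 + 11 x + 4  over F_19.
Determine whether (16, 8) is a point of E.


Check whether y^2 = x^3 + 11 x + 4 (mod 19) for (x, y) = (16, 8).
LHS: y^2 = 8^2 mod 19 = 7
RHS: x^3 + 11 x + 4 = 16^3 + 11*16 + 4 mod 19 = 1
LHS != RHS

No, not on the curve


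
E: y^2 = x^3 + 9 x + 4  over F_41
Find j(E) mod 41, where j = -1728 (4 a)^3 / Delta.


Delta = -16(4 a^3 + 27 b^2) mod 41 = 19
-1728 * (4 a)^3 = -1728 * (4*9)^3 mod 41 = 12
j = 12 * 19^(-1) mod 41 = 33

j = 33 (mod 41)


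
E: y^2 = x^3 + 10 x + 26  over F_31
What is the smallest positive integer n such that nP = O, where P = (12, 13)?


Compute successive multiples of P until we hit O:
  1P = (12, 13)
  2P = (17, 26)
  3P = (10, 17)
  4P = (13, 20)
  5P = (24, 27)
  6P = (11, 14)
  7P = (9, 15)
  8P = (7, 25)
  ... (continuing to 22P)
  22P = O

ord(P) = 22


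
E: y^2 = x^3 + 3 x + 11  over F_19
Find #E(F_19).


For each x in F_19, count y with y^2 = x^3 + 3 x + 11 mod 19:
  x = 0: RHS = 11, y in [7, 12]  -> 2 point(s)
  x = 2: RHS = 6, y in [5, 14]  -> 2 point(s)
  x = 3: RHS = 9, y in [3, 16]  -> 2 point(s)
  x = 4: RHS = 11, y in [7, 12]  -> 2 point(s)
  x = 6: RHS = 17, y in [6, 13]  -> 2 point(s)
  x = 9: RHS = 7, y in [8, 11]  -> 2 point(s)
  x = 11: RHS = 7, y in [8, 11]  -> 2 point(s)
  x = 13: RHS = 5, y in [9, 10]  -> 2 point(s)
  x = 14: RHS = 4, y in [2, 17]  -> 2 point(s)
  x = 15: RHS = 11, y in [7, 12]  -> 2 point(s)
  x = 17: RHS = 16, y in [4, 15]  -> 2 point(s)
  x = 18: RHS = 7, y in [8, 11]  -> 2 point(s)
Affine points: 24. Add the point at infinity: total = 25.

#E(F_19) = 25


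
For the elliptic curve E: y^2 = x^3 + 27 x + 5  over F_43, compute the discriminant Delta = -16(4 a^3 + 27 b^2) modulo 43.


4 a^3 + 27 b^2 = 4*27^3 + 27*5^2 = 78732 + 675 = 79407
Delta = -16 * (79407) = -1270512
Delta mod 43 = 9

Delta = 9 (mod 43)


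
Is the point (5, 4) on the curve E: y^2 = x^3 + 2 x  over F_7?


Check whether y^2 = x^3 + 2 x + 0 (mod 7) for (x, y) = (5, 4).
LHS: y^2 = 4^2 mod 7 = 2
RHS: x^3 + 2 x + 0 = 5^3 + 2*5 + 0 mod 7 = 2
LHS = RHS

Yes, on the curve


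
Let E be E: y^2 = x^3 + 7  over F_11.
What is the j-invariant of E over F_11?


Delta = -16(4 a^3 + 27 b^2) mod 11 = 7
-1728 * (4 a)^3 = -1728 * (4*0)^3 mod 11 = 0
j = 0 * 7^(-1) mod 11 = 0

j = 0 (mod 11)


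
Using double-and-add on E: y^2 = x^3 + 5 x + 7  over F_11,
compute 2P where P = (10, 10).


k = 2 = 10_2 (binary, LSB first: 01)
Double-and-add from P = (10, 10):
  bit 0 = 0: acc unchanged = O
  bit 1 = 1: acc = O + (7, 0) = (7, 0)

2P = (7, 0)


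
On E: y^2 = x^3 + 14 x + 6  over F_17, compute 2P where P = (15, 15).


Doubling: s = (3 x1^2 + a) / (2 y1)
s = (3*15^2 + 14) / (2*15) mod 17 = 2
x3 = s^2 - 2 x1 mod 17 = 2^2 - 2*15 = 8
y3 = s (x1 - x3) - y1 mod 17 = 2 * (15 - 8) - 15 = 16

2P = (8, 16)


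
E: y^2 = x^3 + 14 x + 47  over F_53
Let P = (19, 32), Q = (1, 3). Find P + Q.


P != Q, so use the chord formula.
s = (y2 - y1) / (x2 - x1) = (24) / (35) mod 53 = 34
x3 = s^2 - x1 - x2 mod 53 = 34^2 - 19 - 1 = 23
y3 = s (x1 - x3) - y1 mod 53 = 34 * (19 - 23) - 32 = 44

P + Q = (23, 44)


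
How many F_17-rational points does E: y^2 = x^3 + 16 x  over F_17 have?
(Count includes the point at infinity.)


For each x in F_17, count y with y^2 = x^3 + 16 x + 0 mod 17:
  x = 0: RHS = 0, y in [0]  -> 1 point(s)
  x = 1: RHS = 0, y in [0]  -> 1 point(s)
  x = 4: RHS = 9, y in [3, 14]  -> 2 point(s)
  x = 5: RHS = 1, y in [1, 16]  -> 2 point(s)
  x = 7: RHS = 13, y in [8, 9]  -> 2 point(s)
  x = 10: RHS = 4, y in [2, 15]  -> 2 point(s)
  x = 12: RHS = 16, y in [4, 13]  -> 2 point(s)
  x = 13: RHS = 8, y in [5, 12]  -> 2 point(s)
  x = 16: RHS = 0, y in [0]  -> 1 point(s)
Affine points: 15. Add the point at infinity: total = 16.

#E(F_17) = 16


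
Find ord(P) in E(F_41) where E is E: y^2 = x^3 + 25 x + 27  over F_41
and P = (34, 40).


Compute successive multiples of P until we hit O:
  1P = (34, 40)
  2P = (30, 26)
  3P = (20, 9)
  4P = (26, 7)
  5P = (23, 31)
  6P = (5, 21)
  7P = (27, 7)
  8P = (29, 7)
  ... (continuing to 19P)
  19P = O

ord(P) = 19


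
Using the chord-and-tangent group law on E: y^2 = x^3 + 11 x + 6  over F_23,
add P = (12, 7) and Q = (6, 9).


P != Q, so use the chord formula.
s = (y2 - y1) / (x2 - x1) = (2) / (17) mod 23 = 15
x3 = s^2 - x1 - x2 mod 23 = 15^2 - 12 - 6 = 0
y3 = s (x1 - x3) - y1 mod 23 = 15 * (12 - 0) - 7 = 12

P + Q = (0, 12)


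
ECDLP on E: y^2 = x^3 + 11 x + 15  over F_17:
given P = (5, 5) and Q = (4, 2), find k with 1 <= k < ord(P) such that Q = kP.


Enumerate multiples of P until we hit Q = (4, 2):
  1P = (5, 5)
  2P = (15, 11)
  3P = (13, 14)
  4P = (0, 7)
  5P = (4, 15)
  6P = (6, 5)
  7P = (6, 12)
  8P = (4, 2)
Match found at i = 8.

k = 8


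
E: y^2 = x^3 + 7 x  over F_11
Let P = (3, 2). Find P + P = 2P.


Doubling: s = (3 x1^2 + a) / (2 y1)
s = (3*3^2 + 7) / (2*2) mod 11 = 3
x3 = s^2 - 2 x1 mod 11 = 3^2 - 2*3 = 3
y3 = s (x1 - x3) - y1 mod 11 = 3 * (3 - 3) - 2 = 9

2P = (3, 9)


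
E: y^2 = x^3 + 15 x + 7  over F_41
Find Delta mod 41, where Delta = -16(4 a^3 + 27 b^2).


4 a^3 + 27 b^2 = 4*15^3 + 27*7^2 = 13500 + 1323 = 14823
Delta = -16 * (14823) = -237168
Delta mod 41 = 17

Delta = 17 (mod 41)


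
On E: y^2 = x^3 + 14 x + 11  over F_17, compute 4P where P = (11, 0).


k = 4 = 100_2 (binary, LSB first: 001)
Double-and-add from P = (11, 0):
  bit 0 = 0: acc unchanged = O
  bit 1 = 0: acc unchanged = O
  bit 2 = 1: acc = O + O = O

4P = O


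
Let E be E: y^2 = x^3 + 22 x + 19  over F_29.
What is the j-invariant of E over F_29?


Delta = -16(4 a^3 + 27 b^2) mod 29 = 9
-1728 * (4 a)^3 = -1728 * (4*22)^3 mod 29 = 12
j = 12 * 9^(-1) mod 29 = 11

j = 11 (mod 29)


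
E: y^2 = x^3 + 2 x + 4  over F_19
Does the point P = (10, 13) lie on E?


Check whether y^2 = x^3 + 2 x + 4 (mod 19) for (x, y) = (10, 13).
LHS: y^2 = 13^2 mod 19 = 17
RHS: x^3 + 2 x + 4 = 10^3 + 2*10 + 4 mod 19 = 17
LHS = RHS

Yes, on the curve


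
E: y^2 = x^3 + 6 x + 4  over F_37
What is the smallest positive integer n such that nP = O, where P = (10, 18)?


Compute successive multiples of P until we hit O:
  1P = (10, 18)
  2P = (6, 16)
  3P = (12, 18)
  4P = (15, 19)
  5P = (15, 18)
  6P = (12, 19)
  7P = (6, 21)
  8P = (10, 19)
  ... (continuing to 9P)
  9P = O

ord(P) = 9


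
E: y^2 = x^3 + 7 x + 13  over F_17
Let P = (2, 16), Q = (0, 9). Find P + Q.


P != Q, so use the chord formula.
s = (y2 - y1) / (x2 - x1) = (10) / (15) mod 17 = 12
x3 = s^2 - x1 - x2 mod 17 = 12^2 - 2 - 0 = 6
y3 = s (x1 - x3) - y1 mod 17 = 12 * (2 - 6) - 16 = 4

P + Q = (6, 4)


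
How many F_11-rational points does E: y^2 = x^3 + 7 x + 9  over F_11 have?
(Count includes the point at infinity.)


For each x in F_11, count y with y^2 = x^3 + 7 x + 9 mod 11:
  x = 0: RHS = 9, y in [3, 8]  -> 2 point(s)
  x = 2: RHS = 9, y in [3, 8]  -> 2 point(s)
  x = 5: RHS = 4, y in [2, 9]  -> 2 point(s)
  x = 6: RHS = 3, y in [5, 6]  -> 2 point(s)
  x = 7: RHS = 5, y in [4, 7]  -> 2 point(s)
  x = 8: RHS = 5, y in [4, 7]  -> 2 point(s)
  x = 9: RHS = 9, y in [3, 8]  -> 2 point(s)
  x = 10: RHS = 1, y in [1, 10]  -> 2 point(s)
Affine points: 16. Add the point at infinity: total = 17.

#E(F_11) = 17


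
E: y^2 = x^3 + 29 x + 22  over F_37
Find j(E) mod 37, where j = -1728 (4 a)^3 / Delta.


Delta = -16(4 a^3 + 27 b^2) mod 37 = 22
-1728 * (4 a)^3 = -1728 * (4*29)^3 mod 37 = 6
j = 6 * 22^(-1) mod 37 = 7

j = 7 (mod 37)


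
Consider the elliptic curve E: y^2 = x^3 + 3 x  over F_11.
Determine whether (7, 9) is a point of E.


Check whether y^2 = x^3 + 3 x + 0 (mod 11) for (x, y) = (7, 9).
LHS: y^2 = 9^2 mod 11 = 4
RHS: x^3 + 3 x + 0 = 7^3 + 3*7 + 0 mod 11 = 1
LHS != RHS

No, not on the curve


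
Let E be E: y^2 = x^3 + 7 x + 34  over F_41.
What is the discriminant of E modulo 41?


4 a^3 + 27 b^2 = 4*7^3 + 27*34^2 = 1372 + 31212 = 32584
Delta = -16 * (32584) = -521344
Delta mod 41 = 12

Delta = 12 (mod 41)


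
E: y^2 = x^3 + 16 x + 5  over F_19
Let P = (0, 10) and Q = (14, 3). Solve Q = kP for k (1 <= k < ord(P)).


Enumerate multiples of P until we hit Q = (14, 3):
  1P = (0, 10)
  2P = (9, 17)
  3P = (16, 5)
  4P = (10, 5)
  5P = (14, 16)
  6P = (11, 7)
  7P = (12, 14)
  8P = (5, 1)
  9P = (18, 11)
  10P = (2, 11)
  11P = (3, 17)
  12P = (13, 4)
  13P = (7, 2)
  14P = (4, 0)
  15P = (7, 17)
  16P = (13, 15)
  17P = (3, 2)
  18P = (2, 8)
  19P = (18, 8)
  20P = (5, 18)
  21P = (12, 5)
  22P = (11, 12)
  23P = (14, 3)
Match found at i = 23.

k = 23


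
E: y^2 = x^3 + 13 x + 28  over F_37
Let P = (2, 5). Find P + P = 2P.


Doubling: s = (3 x1^2 + a) / (2 y1)
s = (3*2^2 + 13) / (2*5) mod 37 = 21
x3 = s^2 - 2 x1 mod 37 = 21^2 - 2*2 = 30
y3 = s (x1 - x3) - y1 mod 37 = 21 * (2 - 30) - 5 = 36

2P = (30, 36)


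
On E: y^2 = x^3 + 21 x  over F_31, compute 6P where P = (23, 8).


k = 6 = 110_2 (binary, LSB first: 011)
Double-and-add from P = (23, 8):
  bit 0 = 0: acc unchanged = O
  bit 1 = 1: acc = O + (18, 14) = (18, 14)
  bit 2 = 1: acc = (18, 14) + (2, 22) = (19, 2)

6P = (19, 2)


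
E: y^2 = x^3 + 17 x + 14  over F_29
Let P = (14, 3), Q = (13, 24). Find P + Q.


P != Q, so use the chord formula.
s = (y2 - y1) / (x2 - x1) = (21) / (28) mod 29 = 8
x3 = s^2 - x1 - x2 mod 29 = 8^2 - 14 - 13 = 8
y3 = s (x1 - x3) - y1 mod 29 = 8 * (14 - 8) - 3 = 16

P + Q = (8, 16)


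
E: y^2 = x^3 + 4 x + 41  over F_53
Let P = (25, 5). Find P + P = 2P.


Doubling: s = (3 x1^2 + a) / (2 y1)
s = (3*25^2 + 4) / (2*5) mod 53 = 13
x3 = s^2 - 2 x1 mod 53 = 13^2 - 2*25 = 13
y3 = s (x1 - x3) - y1 mod 53 = 13 * (25 - 13) - 5 = 45

2P = (13, 45)


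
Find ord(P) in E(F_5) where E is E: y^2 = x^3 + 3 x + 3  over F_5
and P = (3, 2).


Compute successive multiples of P until we hit O:
  1P = (3, 2)
  2P = (4, 3)
  3P = (4, 2)
  4P = (3, 3)
  5P = O

ord(P) = 5


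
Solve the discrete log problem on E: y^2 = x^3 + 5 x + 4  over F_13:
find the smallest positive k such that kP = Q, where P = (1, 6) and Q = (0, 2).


Enumerate multiples of P until we hit Q = (0, 2):
  1P = (1, 6)
  2P = (10, 1)
  3P = (6, 4)
  4P = (2, 10)
  5P = (0, 11)
  6P = (11, 5)
  7P = (4, 6)
  8P = (8, 7)
  9P = (8, 6)
  10P = (4, 7)
  11P = (11, 8)
  12P = (0, 2)
Match found at i = 12.

k = 12


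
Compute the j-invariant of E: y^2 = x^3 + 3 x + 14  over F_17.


Delta = -16(4 a^3 + 27 b^2) mod 17 = 11
-1728 * (4 a)^3 = -1728 * (4*3)^3 mod 17 = 15
j = 15 * 11^(-1) mod 17 = 6

j = 6 (mod 17)


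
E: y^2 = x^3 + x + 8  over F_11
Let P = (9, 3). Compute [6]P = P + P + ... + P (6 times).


k = 6 = 110_2 (binary, LSB first: 011)
Double-and-add from P = (9, 3):
  bit 0 = 0: acc unchanged = O
  bit 1 = 1: acc = O + (9, 8) = (9, 8)
  bit 2 = 1: acc = (9, 8) + (9, 3) = O

6P = O


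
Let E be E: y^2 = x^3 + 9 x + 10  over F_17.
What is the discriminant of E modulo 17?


4 a^3 + 27 b^2 = 4*9^3 + 27*10^2 = 2916 + 2700 = 5616
Delta = -16 * (5616) = -89856
Delta mod 17 = 6

Delta = 6 (mod 17)


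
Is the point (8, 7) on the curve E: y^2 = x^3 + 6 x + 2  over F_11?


Check whether y^2 = x^3 + 6 x + 2 (mod 11) for (x, y) = (8, 7).
LHS: y^2 = 7^2 mod 11 = 5
RHS: x^3 + 6 x + 2 = 8^3 + 6*8 + 2 mod 11 = 1
LHS != RHS

No, not on the curve


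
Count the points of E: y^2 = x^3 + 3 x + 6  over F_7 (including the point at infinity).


For each x in F_7, count y with y^2 = x^3 + 3 x + 6 mod 7:
  x = 3: RHS = 0, y in [0]  -> 1 point(s)
  x = 6: RHS = 2, y in [3, 4]  -> 2 point(s)
Affine points: 3. Add the point at infinity: total = 4.

#E(F_7) = 4


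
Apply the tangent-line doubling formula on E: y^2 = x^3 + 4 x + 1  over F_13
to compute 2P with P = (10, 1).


Doubling: s = (3 x1^2 + a) / (2 y1)
s = (3*10^2 + 4) / (2*1) mod 13 = 9
x3 = s^2 - 2 x1 mod 13 = 9^2 - 2*10 = 9
y3 = s (x1 - x3) - y1 mod 13 = 9 * (10 - 9) - 1 = 8

2P = (9, 8)


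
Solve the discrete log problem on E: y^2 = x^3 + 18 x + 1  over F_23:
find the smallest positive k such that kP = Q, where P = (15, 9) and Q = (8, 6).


Enumerate multiples of P until we hit Q = (8, 6):
  1P = (15, 9)
  2P = (9, 15)
  3P = (0, 22)
  4P = (11, 9)
  5P = (20, 14)
  6P = (12, 17)
  7P = (21, 7)
  8P = (5, 3)
  9P = (19, 7)
  10P = (18, 4)
  11P = (3, 17)
  12P = (8, 17)
  13P = (6, 7)
  14P = (10, 10)
  15P = (10, 13)
  16P = (6, 16)
  17P = (8, 6)
Match found at i = 17.

k = 17


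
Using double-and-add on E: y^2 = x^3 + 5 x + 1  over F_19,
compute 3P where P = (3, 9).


k = 3 = 11_2 (binary, LSB first: 11)
Double-and-add from P = (3, 9):
  bit 0 = 1: acc = O + (3, 9) = (3, 9)
  bit 1 = 1: acc = (3, 9) + (11, 0) = (3, 10)

3P = (3, 10)


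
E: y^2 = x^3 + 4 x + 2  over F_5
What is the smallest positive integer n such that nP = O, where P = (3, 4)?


Compute successive multiples of P until we hit O:
  1P = (3, 4)
  2P = (3, 1)
  3P = O

ord(P) = 3


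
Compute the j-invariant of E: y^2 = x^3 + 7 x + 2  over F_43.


Delta = -16(4 a^3 + 27 b^2) mod 43 = 13
-1728 * (4 a)^3 = -1728 * (4*7)^3 mod 43 = 39
j = 39 * 13^(-1) mod 43 = 3

j = 3 (mod 43)


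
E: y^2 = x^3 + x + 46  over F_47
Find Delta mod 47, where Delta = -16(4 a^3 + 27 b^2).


4 a^3 + 27 b^2 = 4*1^3 + 27*46^2 = 4 + 57132 = 57136
Delta = -16 * (57136) = -914176
Delta mod 47 = 21

Delta = 21 (mod 47)


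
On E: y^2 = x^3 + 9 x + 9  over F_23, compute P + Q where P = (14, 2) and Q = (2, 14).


P != Q, so use the chord formula.
s = (y2 - y1) / (x2 - x1) = (12) / (11) mod 23 = 22
x3 = s^2 - x1 - x2 mod 23 = 22^2 - 14 - 2 = 8
y3 = s (x1 - x3) - y1 mod 23 = 22 * (14 - 8) - 2 = 15

P + Q = (8, 15)


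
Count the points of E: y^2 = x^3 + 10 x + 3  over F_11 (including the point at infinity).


For each x in F_11, count y with y^2 = x^3 + 10 x + 3 mod 11:
  x = 0: RHS = 3, y in [5, 6]  -> 2 point(s)
  x = 1: RHS = 3, y in [5, 6]  -> 2 point(s)
  x = 2: RHS = 9, y in [3, 8]  -> 2 point(s)
  x = 3: RHS = 5, y in [4, 7]  -> 2 point(s)
  x = 6: RHS = 4, y in [2, 9]  -> 2 point(s)
  x = 7: RHS = 9, y in [3, 8]  -> 2 point(s)
  x = 8: RHS = 1, y in [1, 10]  -> 2 point(s)
  x = 10: RHS = 3, y in [5, 6]  -> 2 point(s)
Affine points: 16. Add the point at infinity: total = 17.

#E(F_11) = 17
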